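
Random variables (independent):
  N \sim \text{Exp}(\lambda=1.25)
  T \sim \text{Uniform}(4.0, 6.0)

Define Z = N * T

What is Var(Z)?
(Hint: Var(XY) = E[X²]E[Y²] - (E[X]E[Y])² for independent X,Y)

Var(XY) = E[X²]E[Y²] - (E[X]E[Y])²
E[N] = 0.8, Var(N) = 0.64
E[T] = 5, Var(T) = 0.33333333
E[N²] = 0.64 + 0.8² = 1.28
E[T²] = 0.33333333 + 5² = 25.333333
Var(Z) = 1.28*25.333333 - (0.8*5)²
= 32.426667 - 16 = 16.426667

16.426667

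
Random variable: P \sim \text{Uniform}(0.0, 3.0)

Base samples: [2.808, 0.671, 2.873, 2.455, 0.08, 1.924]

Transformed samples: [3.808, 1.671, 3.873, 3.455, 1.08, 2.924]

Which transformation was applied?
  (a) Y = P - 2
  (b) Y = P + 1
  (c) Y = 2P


Checking option (b) Y = P + 1:
  P = 2.808 -> Y = 3.808 ✓
  P = 0.671 -> Y = 1.671 ✓
  P = 2.873 -> Y = 3.873 ✓
All samples match this transformation.

(b) P + 1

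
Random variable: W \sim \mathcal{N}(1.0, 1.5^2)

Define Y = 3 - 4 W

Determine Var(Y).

For Y = aW + b: Var(Y) = a² * Var(W)
Var(W) = 1.5^2 = 2.25
Var(Y) = (-4)² * 2.25 = 16 * 2.25 = 36

36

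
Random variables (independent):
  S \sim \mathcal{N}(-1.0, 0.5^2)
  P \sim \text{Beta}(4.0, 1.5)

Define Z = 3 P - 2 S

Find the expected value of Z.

E[Z] = -2*E[S] + 3*E[P]
E[S] = -1
E[P] = 0.72727273
E[Z] = -2*(-1) + 3*0.72727273 = 4.1818182

4.1818182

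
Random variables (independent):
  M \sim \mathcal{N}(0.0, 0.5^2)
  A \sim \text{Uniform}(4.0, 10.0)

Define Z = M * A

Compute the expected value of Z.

For independent RVs: E[XY] = E[X]*E[Y]
E[M] = 0
E[A] = 7
E[Z] = 0 * 7 = 0

0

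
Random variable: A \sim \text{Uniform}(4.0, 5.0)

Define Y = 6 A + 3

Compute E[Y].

For Y = 6A + 3:
E[Y] = 6 * E[A] + 3
E[A] = (4 + 5)/2 = 4.5
E[Y] = 6 * 4.5 + 3 = 30

30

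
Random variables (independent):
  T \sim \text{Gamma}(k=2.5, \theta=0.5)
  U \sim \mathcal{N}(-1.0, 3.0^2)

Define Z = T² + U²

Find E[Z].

E[Z] = E[T²] + E[U²]
E[T²] = Var(T) + E[T]² = 0.625 + 1.5625 = 2.1875
E[U²] = Var(U) + E[U]² = 9 + 1 = 10
E[Z] = 2.1875 + 10 = 12.1875

12.1875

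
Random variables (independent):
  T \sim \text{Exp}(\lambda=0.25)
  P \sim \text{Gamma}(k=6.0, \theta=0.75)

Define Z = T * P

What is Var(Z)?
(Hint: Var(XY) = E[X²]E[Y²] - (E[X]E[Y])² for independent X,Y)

Var(XY) = E[X²]E[Y²] - (E[X]E[Y])²
E[T] = 4, Var(T) = 16
E[P] = 4.5, Var(P) = 3.375
E[T²] = 16 + 4² = 32
E[P²] = 3.375 + 4.5² = 23.625
Var(Z) = 32*23.625 - (4*4.5)²
= 756 - 324 = 432

432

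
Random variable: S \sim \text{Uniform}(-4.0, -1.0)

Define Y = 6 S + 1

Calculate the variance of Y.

For Y = aS + b: Var(Y) = a² * Var(S)
Var(S) = (-1 + 4)^2/12 = 0.75
Var(Y) = 6² * 0.75 = 36 * 0.75 = 27

27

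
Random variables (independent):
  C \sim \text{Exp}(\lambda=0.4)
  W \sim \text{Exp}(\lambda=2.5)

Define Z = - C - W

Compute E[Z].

E[Z] = -1*E[C] - 1*E[W]
E[C] = 2.5
E[W] = 0.4
E[Z] = -1*2.5 - 1*0.4 = -2.9

-2.9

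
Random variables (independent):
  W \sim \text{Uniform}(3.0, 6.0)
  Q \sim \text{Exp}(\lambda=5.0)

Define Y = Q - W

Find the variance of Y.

For independent RVs: Var(aX + bY) = a²Var(X) + b²Var(Y)
Var(W) = 0.75
Var(Q) = 0.04
Var(Y) = (-1)²*0.75 + 1²*0.04
= 1*0.75 + 1*0.04 = 0.79

0.79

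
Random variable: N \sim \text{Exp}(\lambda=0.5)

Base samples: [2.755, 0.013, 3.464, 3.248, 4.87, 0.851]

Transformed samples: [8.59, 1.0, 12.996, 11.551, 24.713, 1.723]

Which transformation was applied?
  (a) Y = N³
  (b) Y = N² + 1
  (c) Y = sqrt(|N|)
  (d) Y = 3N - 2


Checking option (b) Y = N² + 1:
  N = 2.755 -> Y = 8.59 ✓
  N = 0.013 -> Y = 1.0 ✓
  N = 3.464 -> Y = 12.996 ✓
All samples match this transformation.

(b) N² + 1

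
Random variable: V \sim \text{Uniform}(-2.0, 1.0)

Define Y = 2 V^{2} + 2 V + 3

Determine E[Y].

E[Y] = 2*E[V²] + 2*E[V] + 3
E[V] = -0.5
E[V²] = Var(V) + (E[V])² = 0.75 + 0.25 = 1
E[Y] = 2*1 + 2*(-0.5) + 3 = 4

4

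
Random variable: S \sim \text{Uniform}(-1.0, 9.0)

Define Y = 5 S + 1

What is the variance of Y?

For Y = aS + b: Var(Y) = a² * Var(S)
Var(S) = (9 + 1)^2/12 = 8.3333333
Var(Y) = 5² * 8.3333333 = 25 * 8.3333333 = 208.33333

208.33333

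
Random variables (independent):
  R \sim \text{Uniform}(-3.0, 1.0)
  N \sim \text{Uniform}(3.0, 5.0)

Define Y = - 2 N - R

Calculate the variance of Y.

For independent RVs: Var(aX + bY) = a²Var(X) + b²Var(Y)
Var(R) = 1.3333333
Var(N) = 0.33333333
Var(Y) = (-1)²*1.3333333 + (-2)²*0.33333333
= 1*1.3333333 + 4*0.33333333 = 2.6666667

2.6666667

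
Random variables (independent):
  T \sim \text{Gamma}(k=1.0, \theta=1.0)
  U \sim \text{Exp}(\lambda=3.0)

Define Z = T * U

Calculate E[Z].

For independent RVs: E[XY] = E[X]*E[Y]
E[T] = 1
E[U] = 0.33333333
E[Z] = 1 * 0.33333333 = 0.33333333

0.33333333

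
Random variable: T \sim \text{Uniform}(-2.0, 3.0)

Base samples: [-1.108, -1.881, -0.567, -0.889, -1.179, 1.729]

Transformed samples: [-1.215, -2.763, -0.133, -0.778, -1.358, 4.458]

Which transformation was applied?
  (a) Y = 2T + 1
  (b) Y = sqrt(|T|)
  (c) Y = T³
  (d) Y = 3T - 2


Checking option (a) Y = 2T + 1:
  T = -1.108 -> Y = -1.215 ✓
  T = -1.881 -> Y = -2.763 ✓
  T = -0.567 -> Y = -0.133 ✓
All samples match this transformation.

(a) 2T + 1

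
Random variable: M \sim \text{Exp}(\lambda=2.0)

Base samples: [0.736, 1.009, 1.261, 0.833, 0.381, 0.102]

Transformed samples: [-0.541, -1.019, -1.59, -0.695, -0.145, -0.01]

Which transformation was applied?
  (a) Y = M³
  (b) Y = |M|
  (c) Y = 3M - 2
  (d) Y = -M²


Checking option (d) Y = -M²:
  M = 0.736 -> Y = -0.541 ✓
  M = 1.009 -> Y = -1.019 ✓
  M = 1.261 -> Y = -1.59 ✓
All samples match this transformation.

(d) -M²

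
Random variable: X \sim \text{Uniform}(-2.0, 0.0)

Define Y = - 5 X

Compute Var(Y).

For Y = aX + b: Var(Y) = a² * Var(X)
Var(X) = (0 + 2)^2/12 = 0.33333333
Var(Y) = (-5)² * 0.33333333 = 25 * 0.33333333 = 8.3333333

8.3333333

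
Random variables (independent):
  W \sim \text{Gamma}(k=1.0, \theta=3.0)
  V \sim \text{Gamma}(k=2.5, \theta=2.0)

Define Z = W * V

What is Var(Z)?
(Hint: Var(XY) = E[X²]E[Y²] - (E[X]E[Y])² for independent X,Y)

Var(XY) = E[X²]E[Y²] - (E[X]E[Y])²
E[W] = 3, Var(W) = 9
E[V] = 5, Var(V) = 10
E[W²] = 9 + 3² = 18
E[V²] = 10 + 5² = 35
Var(Z) = 18*35 - (3*5)²
= 630 - 225 = 405

405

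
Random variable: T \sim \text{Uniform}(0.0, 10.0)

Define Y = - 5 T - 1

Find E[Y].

For Y = -5T - 1:
E[Y] = -5 * E[T] - 1
E[T] = (0 + 10)/2 = 5
E[Y] = -5 * 5 - 1 = -26

-26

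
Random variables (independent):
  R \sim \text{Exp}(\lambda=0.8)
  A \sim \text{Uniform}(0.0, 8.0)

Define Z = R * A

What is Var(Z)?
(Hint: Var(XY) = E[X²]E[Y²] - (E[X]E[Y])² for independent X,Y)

Var(XY) = E[X²]E[Y²] - (E[X]E[Y])²
E[R] = 1.25, Var(R) = 1.5625
E[A] = 4, Var(A) = 5.3333333
E[R²] = 1.5625 + 1.25² = 3.125
E[A²] = 5.3333333 + 4² = 21.333333
Var(Z) = 3.125*21.333333 - (1.25*4)²
= 66.666667 - 25 = 41.666667

41.666667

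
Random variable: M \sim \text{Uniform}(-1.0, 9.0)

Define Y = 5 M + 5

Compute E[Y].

For Y = 5M + 5:
E[Y] = 5 * E[M] + 5
E[M] = (-1 + 9)/2 = 4
E[Y] = 5 * 4 + 5 = 25

25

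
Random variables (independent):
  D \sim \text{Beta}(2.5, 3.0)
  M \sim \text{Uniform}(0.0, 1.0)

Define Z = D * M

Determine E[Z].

For independent RVs: E[XY] = E[X]*E[Y]
E[D] = 0.45454545
E[M] = 0.5
E[Z] = 0.45454545 * 0.5 = 0.22727273

0.22727273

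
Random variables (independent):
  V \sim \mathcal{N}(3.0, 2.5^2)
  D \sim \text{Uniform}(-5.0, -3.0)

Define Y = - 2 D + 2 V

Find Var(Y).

For independent RVs: Var(aX + bY) = a²Var(X) + b²Var(Y)
Var(V) = 6.25
Var(D) = 0.33333333
Var(Y) = 2²*6.25 + (-2)²*0.33333333
= 4*6.25 + 4*0.33333333 = 26.333333

26.333333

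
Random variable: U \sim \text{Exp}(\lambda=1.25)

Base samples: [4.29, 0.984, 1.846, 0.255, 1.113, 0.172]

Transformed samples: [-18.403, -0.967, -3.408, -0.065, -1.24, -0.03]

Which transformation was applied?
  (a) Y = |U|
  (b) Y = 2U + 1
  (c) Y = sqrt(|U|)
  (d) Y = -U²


Checking option (d) Y = -U²:
  U = 4.29 -> Y = -18.403 ✓
  U = 0.984 -> Y = -0.967 ✓
  U = 1.846 -> Y = -3.408 ✓
All samples match this transformation.

(d) -U²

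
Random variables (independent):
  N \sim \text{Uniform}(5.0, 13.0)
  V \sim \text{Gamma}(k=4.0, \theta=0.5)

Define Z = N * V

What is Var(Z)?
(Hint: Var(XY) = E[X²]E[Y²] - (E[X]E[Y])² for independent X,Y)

Var(XY) = E[X²]E[Y²] - (E[X]E[Y])²
E[N] = 9, Var(N) = 5.3333333
E[V] = 2, Var(V) = 1
E[N²] = 5.3333333 + 9² = 86.333333
E[V²] = 1 + 2² = 5
Var(Z) = 86.333333*5 - (9*2)²
= 431.66667 - 324 = 107.66667

107.66667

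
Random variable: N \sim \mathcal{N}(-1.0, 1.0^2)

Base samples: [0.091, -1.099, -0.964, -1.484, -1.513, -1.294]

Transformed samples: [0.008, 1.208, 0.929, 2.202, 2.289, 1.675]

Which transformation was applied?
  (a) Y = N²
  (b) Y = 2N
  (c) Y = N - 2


Checking option (a) Y = N²:
  N = 0.091 -> Y = 0.008 ✓
  N = -1.099 -> Y = 1.208 ✓
  N = -0.964 -> Y = 0.929 ✓
All samples match this transformation.

(a) N²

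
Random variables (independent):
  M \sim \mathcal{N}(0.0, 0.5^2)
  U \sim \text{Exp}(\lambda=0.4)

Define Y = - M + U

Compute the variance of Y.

For independent RVs: Var(aX + bY) = a²Var(X) + b²Var(Y)
Var(M) = 0.25
Var(U) = 6.25
Var(Y) = (-1)²*0.25 + 1²*6.25
= 1*0.25 + 1*6.25 = 6.5

6.5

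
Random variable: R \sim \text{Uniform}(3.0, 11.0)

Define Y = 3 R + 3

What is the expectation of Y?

For Y = 3R + 3:
E[Y] = 3 * E[R] + 3
E[R] = (3 + 11)/2 = 7
E[Y] = 3 * 7 + 3 = 24

24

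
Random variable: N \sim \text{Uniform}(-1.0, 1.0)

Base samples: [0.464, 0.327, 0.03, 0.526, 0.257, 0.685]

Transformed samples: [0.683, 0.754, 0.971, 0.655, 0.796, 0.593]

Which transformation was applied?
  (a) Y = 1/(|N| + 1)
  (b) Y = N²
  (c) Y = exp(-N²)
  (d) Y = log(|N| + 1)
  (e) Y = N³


Checking option (a) Y = 1/(|N| + 1):
  N = 0.464 -> Y = 0.683 ✓
  N = 0.327 -> Y = 0.754 ✓
  N = 0.03 -> Y = 0.971 ✓
All samples match this transformation.

(a) 1/(|N| + 1)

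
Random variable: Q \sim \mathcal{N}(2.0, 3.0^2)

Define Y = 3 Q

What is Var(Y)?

For Y = aQ + b: Var(Y) = a² * Var(Q)
Var(Q) = 3.0^2 = 9
Var(Y) = 3² * 9 = 9 * 9 = 81

81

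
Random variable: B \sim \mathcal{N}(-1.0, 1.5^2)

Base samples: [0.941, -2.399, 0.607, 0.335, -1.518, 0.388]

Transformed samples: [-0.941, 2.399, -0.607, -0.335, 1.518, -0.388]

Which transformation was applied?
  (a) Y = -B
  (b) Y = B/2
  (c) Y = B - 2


Checking option (a) Y = -B:
  B = 0.941 -> Y = -0.941 ✓
  B = -2.399 -> Y = 2.399 ✓
  B = 0.607 -> Y = -0.607 ✓
All samples match this transformation.

(a) -B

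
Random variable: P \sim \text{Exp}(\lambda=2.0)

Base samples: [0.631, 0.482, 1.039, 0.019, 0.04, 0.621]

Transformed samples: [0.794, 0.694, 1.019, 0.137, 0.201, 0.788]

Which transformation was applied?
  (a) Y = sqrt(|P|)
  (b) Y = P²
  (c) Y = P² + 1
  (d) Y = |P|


Checking option (a) Y = sqrt(|P|):
  P = 0.631 -> Y = 0.794 ✓
  P = 0.482 -> Y = 0.694 ✓
  P = 1.039 -> Y = 1.019 ✓
All samples match this transformation.

(a) sqrt(|P|)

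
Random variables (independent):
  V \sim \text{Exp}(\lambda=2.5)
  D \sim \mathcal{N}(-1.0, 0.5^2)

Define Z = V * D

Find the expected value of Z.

For independent RVs: E[XY] = E[X]*E[Y]
E[V] = 0.4
E[D] = -1
E[Z] = 0.4 * (-1) = -0.4

-0.4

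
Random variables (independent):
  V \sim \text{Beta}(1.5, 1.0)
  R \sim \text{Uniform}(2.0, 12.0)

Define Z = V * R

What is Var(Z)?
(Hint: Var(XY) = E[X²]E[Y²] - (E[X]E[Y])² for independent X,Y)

Var(XY) = E[X²]E[Y²] - (E[X]E[Y])²
E[V] = 0.6, Var(V) = 0.068571429
E[R] = 7, Var(R) = 8.3333333
E[V²] = 0.068571429 + 0.6² = 0.42857143
E[R²] = 8.3333333 + 7² = 57.333333
Var(Z) = 0.42857143*57.333333 - (0.6*7)²
= 24.571429 - 17.64 = 6.9314286

6.9314286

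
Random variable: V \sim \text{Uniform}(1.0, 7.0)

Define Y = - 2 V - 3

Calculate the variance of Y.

For Y = aV + b: Var(Y) = a² * Var(V)
Var(V) = (7 - 1)^2/12 = 3
Var(Y) = (-2)² * 3 = 4 * 3 = 12

12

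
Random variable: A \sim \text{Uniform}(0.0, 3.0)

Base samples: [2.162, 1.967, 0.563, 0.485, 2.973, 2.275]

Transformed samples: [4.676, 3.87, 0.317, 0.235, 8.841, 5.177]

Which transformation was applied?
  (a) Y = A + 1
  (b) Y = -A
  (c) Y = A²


Checking option (c) Y = A²:
  A = 2.162 -> Y = 4.676 ✓
  A = 1.967 -> Y = 3.87 ✓
  A = 0.563 -> Y = 0.317 ✓
All samples match this transformation.

(c) A²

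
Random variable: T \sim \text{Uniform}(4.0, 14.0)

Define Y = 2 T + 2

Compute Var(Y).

For Y = aT + b: Var(Y) = a² * Var(T)
Var(T) = (14 - 4)^2/12 = 8.3333333
Var(Y) = 2² * 8.3333333 = 4 * 8.3333333 = 33.333333

33.333333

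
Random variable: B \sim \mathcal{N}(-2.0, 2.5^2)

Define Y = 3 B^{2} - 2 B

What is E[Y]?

E[Y] = 3*E[B²] - 2*E[B]
E[B] = -2
E[B²] = Var(B) + (E[B])² = 6.25 + 4 = 10.25
E[Y] = 3*10.25 - 2*(-2) = 34.75

34.75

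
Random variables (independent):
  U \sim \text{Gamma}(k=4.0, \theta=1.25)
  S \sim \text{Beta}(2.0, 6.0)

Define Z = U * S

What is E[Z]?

For independent RVs: E[XY] = E[X]*E[Y]
E[U] = 5
E[S] = 0.25
E[Z] = 5 * 0.25 = 1.25

1.25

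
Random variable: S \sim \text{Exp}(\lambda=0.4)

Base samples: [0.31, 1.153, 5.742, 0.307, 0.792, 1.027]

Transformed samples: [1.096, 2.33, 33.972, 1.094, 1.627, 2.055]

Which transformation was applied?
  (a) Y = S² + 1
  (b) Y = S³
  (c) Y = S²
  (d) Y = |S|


Checking option (a) Y = S² + 1:
  S = 0.31 -> Y = 1.096 ✓
  S = 1.153 -> Y = 2.33 ✓
  S = 5.742 -> Y = 33.972 ✓
All samples match this transformation.

(a) S² + 1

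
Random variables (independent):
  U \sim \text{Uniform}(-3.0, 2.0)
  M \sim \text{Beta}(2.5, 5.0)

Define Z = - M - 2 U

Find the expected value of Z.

E[Z] = -2*E[U] - 1*E[M]
E[U] = -0.5
E[M] = 0.33333333
E[Z] = -2*(-0.5) - 1*0.33333333 = 0.66666667

0.66666667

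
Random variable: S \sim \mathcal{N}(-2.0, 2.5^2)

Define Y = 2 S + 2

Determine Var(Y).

For Y = aS + b: Var(Y) = a² * Var(S)
Var(S) = 2.5^2 = 6.25
Var(Y) = 2² * 6.25 = 4 * 6.25 = 25

25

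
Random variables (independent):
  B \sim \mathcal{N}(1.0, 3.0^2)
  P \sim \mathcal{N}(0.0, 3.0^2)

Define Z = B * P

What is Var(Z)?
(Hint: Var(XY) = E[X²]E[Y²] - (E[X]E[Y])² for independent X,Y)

Var(XY) = E[X²]E[Y²] - (E[X]E[Y])²
E[B] = 1, Var(B) = 9
E[P] = 0, Var(P) = 9
E[B²] = 9 + 1² = 10
E[P²] = 9 + 0² = 9
Var(Z) = 10*9 - (1*0)²
= 90 - 0 = 90

90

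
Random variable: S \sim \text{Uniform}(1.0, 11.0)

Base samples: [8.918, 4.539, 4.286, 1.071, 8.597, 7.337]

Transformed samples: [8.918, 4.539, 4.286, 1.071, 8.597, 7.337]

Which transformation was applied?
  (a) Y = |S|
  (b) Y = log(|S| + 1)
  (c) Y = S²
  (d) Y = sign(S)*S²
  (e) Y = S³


Checking option (a) Y = |S|:
  S = 8.918 -> Y = 8.918 ✓
  S = 4.539 -> Y = 4.539 ✓
  S = 4.286 -> Y = 4.286 ✓
All samples match this transformation.

(a) |S|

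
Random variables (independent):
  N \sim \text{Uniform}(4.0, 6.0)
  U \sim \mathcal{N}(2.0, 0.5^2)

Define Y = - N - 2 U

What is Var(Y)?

For independent RVs: Var(aX + bY) = a²Var(X) + b²Var(Y)
Var(N) = 0.33333333
Var(U) = 0.25
Var(Y) = (-1)²*0.33333333 + (-2)²*0.25
= 1*0.33333333 + 4*0.25 = 1.3333333

1.3333333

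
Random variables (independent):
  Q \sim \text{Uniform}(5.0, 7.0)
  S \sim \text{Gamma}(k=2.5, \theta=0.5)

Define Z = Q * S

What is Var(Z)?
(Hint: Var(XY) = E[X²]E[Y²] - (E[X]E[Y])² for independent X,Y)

Var(XY) = E[X²]E[Y²] - (E[X]E[Y])²
E[Q] = 6, Var(Q) = 0.33333333
E[S] = 1.25, Var(S) = 0.625
E[Q²] = 0.33333333 + 6² = 36.333333
E[S²] = 0.625 + 1.25² = 2.1875
Var(Z) = 36.333333*2.1875 - (6*1.25)²
= 79.479167 - 56.25 = 23.229167

23.229167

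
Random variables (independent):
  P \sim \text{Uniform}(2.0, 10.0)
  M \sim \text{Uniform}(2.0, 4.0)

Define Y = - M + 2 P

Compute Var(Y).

For independent RVs: Var(aX + bY) = a²Var(X) + b²Var(Y)
Var(P) = 5.3333333
Var(M) = 0.33333333
Var(Y) = 2²*5.3333333 + (-1)²*0.33333333
= 4*5.3333333 + 1*0.33333333 = 21.666667

21.666667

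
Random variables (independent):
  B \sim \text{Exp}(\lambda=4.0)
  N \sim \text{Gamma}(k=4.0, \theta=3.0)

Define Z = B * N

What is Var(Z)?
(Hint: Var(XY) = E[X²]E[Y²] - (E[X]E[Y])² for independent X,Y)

Var(XY) = E[X²]E[Y²] - (E[X]E[Y])²
E[B] = 0.25, Var(B) = 0.0625
E[N] = 12, Var(N) = 36
E[B²] = 0.0625 + 0.25² = 0.125
E[N²] = 36 + 12² = 180
Var(Z) = 0.125*180 - (0.25*12)²
= 22.5 - 9 = 13.5

13.5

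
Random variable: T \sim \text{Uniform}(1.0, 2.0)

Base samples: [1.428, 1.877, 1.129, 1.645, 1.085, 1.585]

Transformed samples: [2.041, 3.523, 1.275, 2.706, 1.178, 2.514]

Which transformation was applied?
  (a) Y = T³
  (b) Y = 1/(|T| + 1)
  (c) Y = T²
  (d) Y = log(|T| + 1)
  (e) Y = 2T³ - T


Checking option (c) Y = T²:
  T = 1.428 -> Y = 2.041 ✓
  T = 1.877 -> Y = 3.523 ✓
  T = 1.129 -> Y = 1.275 ✓
All samples match this transformation.

(c) T²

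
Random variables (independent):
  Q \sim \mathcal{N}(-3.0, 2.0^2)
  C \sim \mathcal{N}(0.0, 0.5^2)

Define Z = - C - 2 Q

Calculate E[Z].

E[Z] = -2*E[Q] - 1*E[C]
E[Q] = -3
E[C] = 0
E[Z] = -2*(-3) - 1*0 = 6

6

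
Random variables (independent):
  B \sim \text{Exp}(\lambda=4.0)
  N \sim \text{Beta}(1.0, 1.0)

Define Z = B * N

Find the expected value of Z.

For independent RVs: E[XY] = E[X]*E[Y]
E[B] = 0.25
E[N] = 0.5
E[Z] = 0.25 * 0.5 = 0.125

0.125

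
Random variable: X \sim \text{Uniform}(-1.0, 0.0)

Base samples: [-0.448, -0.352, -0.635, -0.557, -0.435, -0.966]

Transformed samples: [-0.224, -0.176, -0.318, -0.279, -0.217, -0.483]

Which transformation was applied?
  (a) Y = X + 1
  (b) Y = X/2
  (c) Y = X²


Checking option (b) Y = X/2:
  X = -0.448 -> Y = -0.224 ✓
  X = -0.352 -> Y = -0.176 ✓
  X = -0.635 -> Y = -0.318 ✓
All samples match this transformation.

(b) X/2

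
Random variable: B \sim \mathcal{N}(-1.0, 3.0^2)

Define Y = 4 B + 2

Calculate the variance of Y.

For Y = aB + b: Var(Y) = a² * Var(B)
Var(B) = 3.0^2 = 9
Var(Y) = 4² * 9 = 16 * 9 = 144

144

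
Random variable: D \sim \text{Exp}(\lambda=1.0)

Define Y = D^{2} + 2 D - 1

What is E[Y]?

E[Y] = 1*E[D²] + 2*E[D] - 1
E[D] = 1
E[D²] = Var(D) + (E[D])² = 1 + 1 = 2
E[Y] = 1*2 + 2*1 - 1 = 3

3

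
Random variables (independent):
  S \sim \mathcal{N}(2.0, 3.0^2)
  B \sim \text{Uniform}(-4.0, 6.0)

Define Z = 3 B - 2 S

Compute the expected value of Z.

E[Z] = -2*E[S] + 3*E[B]
E[S] = 2
E[B] = 1
E[Z] = -2*2 + 3*1 = -1

-1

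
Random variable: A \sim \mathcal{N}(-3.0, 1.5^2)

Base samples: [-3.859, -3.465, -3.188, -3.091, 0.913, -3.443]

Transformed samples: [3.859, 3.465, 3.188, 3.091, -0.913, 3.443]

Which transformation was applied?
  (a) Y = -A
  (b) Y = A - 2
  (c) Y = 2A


Checking option (a) Y = -A:
  A = -3.859 -> Y = 3.859 ✓
  A = -3.465 -> Y = 3.465 ✓
  A = -3.188 -> Y = 3.188 ✓
All samples match this transformation.

(a) -A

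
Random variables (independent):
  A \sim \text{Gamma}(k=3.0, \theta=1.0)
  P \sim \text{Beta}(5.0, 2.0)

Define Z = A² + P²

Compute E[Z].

E[Z] = E[A²] + E[P²]
E[A²] = Var(A) + E[A]² = 3 + 9 = 12
E[P²] = Var(P) + E[P]² = 0.025510204 + 0.51020408 = 0.53571429
E[Z] = 12 + 0.53571429 = 12.535714

12.535714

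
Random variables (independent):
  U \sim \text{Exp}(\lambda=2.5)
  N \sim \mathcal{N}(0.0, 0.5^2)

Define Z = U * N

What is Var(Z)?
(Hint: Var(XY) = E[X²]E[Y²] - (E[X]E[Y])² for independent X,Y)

Var(XY) = E[X²]E[Y²] - (E[X]E[Y])²
E[U] = 0.4, Var(U) = 0.16
E[N] = 0, Var(N) = 0.25
E[U²] = 0.16 + 0.4² = 0.32
E[N²] = 0.25 + 0² = 0.25
Var(Z) = 0.32*0.25 - (0.4*0)²
= 0.08 - 0 = 0.08

0.08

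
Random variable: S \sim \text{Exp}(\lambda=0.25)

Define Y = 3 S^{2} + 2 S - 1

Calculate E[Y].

E[Y] = 3*E[S²] + 2*E[S] - 1
E[S] = 4
E[S²] = Var(S) + (E[S])² = 16 + 16 = 32
E[Y] = 3*32 + 2*4 - 1 = 103

103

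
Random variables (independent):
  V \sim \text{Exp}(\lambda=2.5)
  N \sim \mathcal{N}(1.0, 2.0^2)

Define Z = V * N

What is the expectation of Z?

For independent RVs: E[XY] = E[X]*E[Y]
E[V] = 0.4
E[N] = 1
E[Z] = 0.4 * 1 = 0.4

0.4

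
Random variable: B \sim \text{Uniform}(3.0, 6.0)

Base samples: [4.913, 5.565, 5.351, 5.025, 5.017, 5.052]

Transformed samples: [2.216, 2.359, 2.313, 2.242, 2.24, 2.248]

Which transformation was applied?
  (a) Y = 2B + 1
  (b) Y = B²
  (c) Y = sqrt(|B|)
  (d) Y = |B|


Checking option (c) Y = sqrt(|B|):
  B = 4.913 -> Y = 2.216 ✓
  B = 5.565 -> Y = 2.359 ✓
  B = 5.351 -> Y = 2.313 ✓
All samples match this transformation.

(c) sqrt(|B|)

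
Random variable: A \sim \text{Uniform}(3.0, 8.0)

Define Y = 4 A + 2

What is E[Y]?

For Y = 4A + 2:
E[Y] = 4 * E[A] + 2
E[A] = (3 + 8)/2 = 5.5
E[Y] = 4 * 5.5 + 2 = 24

24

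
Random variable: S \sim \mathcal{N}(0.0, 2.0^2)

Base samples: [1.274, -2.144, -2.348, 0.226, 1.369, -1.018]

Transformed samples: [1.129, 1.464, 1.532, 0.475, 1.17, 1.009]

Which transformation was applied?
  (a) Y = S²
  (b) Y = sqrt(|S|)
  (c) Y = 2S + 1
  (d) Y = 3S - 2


Checking option (b) Y = sqrt(|S|):
  S = 1.274 -> Y = 1.129 ✓
  S = -2.144 -> Y = 1.464 ✓
  S = -2.348 -> Y = 1.532 ✓
All samples match this transformation.

(b) sqrt(|S|)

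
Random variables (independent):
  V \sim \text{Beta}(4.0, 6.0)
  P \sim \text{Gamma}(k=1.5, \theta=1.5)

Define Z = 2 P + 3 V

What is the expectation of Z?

E[Z] = 3*E[V] + 2*E[P]
E[V] = 0.4
E[P] = 2.25
E[Z] = 3*0.4 + 2*2.25 = 5.7

5.7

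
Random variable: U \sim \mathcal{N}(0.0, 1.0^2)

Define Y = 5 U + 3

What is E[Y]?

For Y = 5U + 3:
E[Y] = 5 * E[U] + 3
E[U] = 0.0 = 0
E[Y] = 5 * 0 + 3 = 3

3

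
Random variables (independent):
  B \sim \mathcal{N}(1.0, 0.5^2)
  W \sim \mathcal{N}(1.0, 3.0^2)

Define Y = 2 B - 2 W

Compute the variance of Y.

For independent RVs: Var(aX + bY) = a²Var(X) + b²Var(Y)
Var(B) = 0.25
Var(W) = 9
Var(Y) = 2²*0.25 + (-2)²*9
= 4*0.25 + 4*9 = 37

37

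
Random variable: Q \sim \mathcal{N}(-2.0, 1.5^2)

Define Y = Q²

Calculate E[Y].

E[Q²] = Var(Q) + (E[Q])² = 2.25 + 4 = 6.25

6.25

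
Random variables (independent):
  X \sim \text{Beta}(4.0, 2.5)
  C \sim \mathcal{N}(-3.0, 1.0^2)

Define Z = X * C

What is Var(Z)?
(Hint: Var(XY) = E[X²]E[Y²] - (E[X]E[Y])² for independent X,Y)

Var(XY) = E[X²]E[Y²] - (E[X]E[Y])²
E[X] = 0.61538462, Var(X) = 0.031558185
E[C] = -3, Var(C) = 1
E[X²] = 0.031558185 + 0.61538462² = 0.41025641
E[C²] = 1 + (-3)² = 10
Var(Z) = 0.41025641*10 - (0.61538462*(-3))²
= 4.1025641 - 3.408284 = 0.69428008

0.69428008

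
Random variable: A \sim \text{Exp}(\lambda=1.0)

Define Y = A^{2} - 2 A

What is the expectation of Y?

E[Y] = 1*E[A²] - 2*E[A]
E[A] = 1
E[A²] = Var(A) + (E[A])² = 1 + 1 = 2
E[Y] = 1*2 - 2*1 = 0

0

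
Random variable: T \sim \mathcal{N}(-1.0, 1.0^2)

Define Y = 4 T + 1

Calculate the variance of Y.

For Y = aT + b: Var(Y) = a² * Var(T)
Var(T) = 1.0^2 = 1
Var(Y) = 4² * 1 = 16 * 1 = 16

16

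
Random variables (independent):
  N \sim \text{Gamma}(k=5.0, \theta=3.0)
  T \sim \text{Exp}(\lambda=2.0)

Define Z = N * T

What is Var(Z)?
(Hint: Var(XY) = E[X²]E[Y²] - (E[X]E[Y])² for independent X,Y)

Var(XY) = E[X²]E[Y²] - (E[X]E[Y])²
E[N] = 15, Var(N) = 45
E[T] = 0.5, Var(T) = 0.25
E[N²] = 45 + 15² = 270
E[T²] = 0.25 + 0.5² = 0.5
Var(Z) = 270*0.5 - (15*0.5)²
= 135 - 56.25 = 78.75

78.75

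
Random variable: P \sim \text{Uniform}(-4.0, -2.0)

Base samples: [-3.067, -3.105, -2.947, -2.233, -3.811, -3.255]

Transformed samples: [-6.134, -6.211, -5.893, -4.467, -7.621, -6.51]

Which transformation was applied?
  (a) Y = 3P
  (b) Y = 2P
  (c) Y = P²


Checking option (b) Y = 2P:
  P = -3.067 -> Y = -6.134 ✓
  P = -3.105 -> Y = -6.211 ✓
  P = -2.947 -> Y = -5.893 ✓
All samples match this transformation.

(b) 2P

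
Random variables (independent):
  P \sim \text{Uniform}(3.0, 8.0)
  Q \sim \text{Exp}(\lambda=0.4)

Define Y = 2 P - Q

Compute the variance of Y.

For independent RVs: Var(aX + bY) = a²Var(X) + b²Var(Y)
Var(P) = 2.0833333
Var(Q) = 6.25
Var(Y) = 2²*2.0833333 + (-1)²*6.25
= 4*2.0833333 + 1*6.25 = 14.583333

14.583333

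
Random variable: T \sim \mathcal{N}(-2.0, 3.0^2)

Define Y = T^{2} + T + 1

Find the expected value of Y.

E[Y] = 1*E[T²] + 1*E[T] + 1
E[T] = -2
E[T²] = Var(T) + (E[T])² = 9 + 4 = 13
E[Y] = 1*13 + 1*(-2) + 1 = 12

12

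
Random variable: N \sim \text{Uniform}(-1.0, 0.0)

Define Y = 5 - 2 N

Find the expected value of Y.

For Y = -2N + 5:
E[Y] = -2 * E[N] + 5
E[N] = (-1 + 0)/2 = -0.5
E[Y] = -2 * (-0.5) + 5 = 6

6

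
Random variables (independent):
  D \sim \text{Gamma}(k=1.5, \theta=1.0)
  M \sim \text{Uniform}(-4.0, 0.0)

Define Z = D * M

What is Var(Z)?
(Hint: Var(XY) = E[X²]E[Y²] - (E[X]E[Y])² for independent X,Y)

Var(XY) = E[X²]E[Y²] - (E[X]E[Y])²
E[D] = 1.5, Var(D) = 1.5
E[M] = -2, Var(M) = 1.3333333
E[D²] = 1.5 + 1.5² = 3.75
E[M²] = 1.3333333 + (-2)² = 5.3333333
Var(Z) = 3.75*5.3333333 - (1.5*(-2))²
= 20 - 9 = 11

11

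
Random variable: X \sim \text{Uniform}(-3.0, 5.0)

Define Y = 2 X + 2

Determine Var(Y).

For Y = aX + b: Var(Y) = a² * Var(X)
Var(X) = (5 + 3)^2/12 = 5.3333333
Var(Y) = 2² * 5.3333333 = 4 * 5.3333333 = 21.333333

21.333333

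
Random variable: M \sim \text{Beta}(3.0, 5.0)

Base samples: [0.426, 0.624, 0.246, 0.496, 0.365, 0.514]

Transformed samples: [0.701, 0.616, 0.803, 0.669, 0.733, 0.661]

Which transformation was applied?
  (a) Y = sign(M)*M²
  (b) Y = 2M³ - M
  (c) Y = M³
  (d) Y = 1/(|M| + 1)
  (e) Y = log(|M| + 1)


Checking option (d) Y = 1/(|M| + 1):
  M = 0.426 -> Y = 0.701 ✓
  M = 0.624 -> Y = 0.616 ✓
  M = 0.246 -> Y = 0.803 ✓
All samples match this transformation.

(d) 1/(|M| + 1)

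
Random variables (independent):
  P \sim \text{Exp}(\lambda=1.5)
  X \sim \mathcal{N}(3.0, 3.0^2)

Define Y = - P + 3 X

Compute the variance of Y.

For independent RVs: Var(aX + bY) = a²Var(X) + b²Var(Y)
Var(P) = 0.44444444
Var(X) = 9
Var(Y) = (-1)²*0.44444444 + 3²*9
= 1*0.44444444 + 9*9 = 81.444444

81.444444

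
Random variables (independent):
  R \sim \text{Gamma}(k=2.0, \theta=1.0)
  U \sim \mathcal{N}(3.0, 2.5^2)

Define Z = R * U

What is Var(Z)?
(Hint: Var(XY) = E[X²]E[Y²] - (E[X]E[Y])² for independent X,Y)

Var(XY) = E[X²]E[Y²] - (E[X]E[Y])²
E[R] = 2, Var(R) = 2
E[U] = 3, Var(U) = 6.25
E[R²] = 2 + 2² = 6
E[U²] = 6.25 + 3² = 15.25
Var(Z) = 6*15.25 - (2*3)²
= 91.5 - 36 = 55.5

55.5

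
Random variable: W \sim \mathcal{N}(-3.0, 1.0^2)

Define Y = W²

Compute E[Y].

E[W²] = Var(W) + (E[W])² = 1 + 9 = 10

10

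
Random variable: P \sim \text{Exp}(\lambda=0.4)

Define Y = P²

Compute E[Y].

Using E[X²] = Var(X) + (E[X])²:
E[P] = 2.5
Var(P) = 1/0.4^2 = 6.25
E[P²] = 6.25 + 2.5² = 6.25 + 6.25 = 12.5

12.5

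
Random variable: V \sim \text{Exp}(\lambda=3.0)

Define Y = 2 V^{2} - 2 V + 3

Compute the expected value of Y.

E[Y] = 2*E[V²] - 2*E[V] + 3
E[V] = 0.33333333
E[V²] = Var(V) + (E[V])² = 0.11111111 + 0.11111111 = 0.22222222
E[Y] = 2*0.22222222 - 2*0.33333333 + 3 = 2.7777778

2.7777778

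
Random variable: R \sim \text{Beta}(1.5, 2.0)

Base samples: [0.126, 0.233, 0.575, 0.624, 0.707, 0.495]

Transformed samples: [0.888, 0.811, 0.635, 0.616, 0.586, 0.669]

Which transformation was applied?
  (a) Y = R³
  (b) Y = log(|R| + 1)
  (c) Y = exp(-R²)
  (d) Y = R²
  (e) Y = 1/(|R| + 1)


Checking option (e) Y = 1/(|R| + 1):
  R = 0.126 -> Y = 0.888 ✓
  R = 0.233 -> Y = 0.811 ✓
  R = 0.575 -> Y = 0.635 ✓
All samples match this transformation.

(e) 1/(|R| + 1)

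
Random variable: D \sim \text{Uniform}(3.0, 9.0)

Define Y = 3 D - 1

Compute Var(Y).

For Y = aD + b: Var(Y) = a² * Var(D)
Var(D) = (9 - 3)^2/12 = 3
Var(Y) = 3² * 3 = 9 * 3 = 27

27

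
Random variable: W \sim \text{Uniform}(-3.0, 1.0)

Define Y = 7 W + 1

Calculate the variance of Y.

For Y = aW + b: Var(Y) = a² * Var(W)
Var(W) = (1 + 3)^2/12 = 1.3333333
Var(Y) = 7² * 1.3333333 = 49 * 1.3333333 = 65.333333

65.333333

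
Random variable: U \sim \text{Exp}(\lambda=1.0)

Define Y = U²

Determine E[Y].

Using E[X²] = Var(X) + (E[X])²:
E[U] = 1
Var(U) = 1/1.0^2 = 1
E[U²] = 1 + 1² = 1 + 1 = 2

2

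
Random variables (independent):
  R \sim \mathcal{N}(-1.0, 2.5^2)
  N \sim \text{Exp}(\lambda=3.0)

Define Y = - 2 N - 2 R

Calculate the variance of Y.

For independent RVs: Var(aX + bY) = a²Var(X) + b²Var(Y)
Var(R) = 6.25
Var(N) = 0.11111111
Var(Y) = (-2)²*6.25 + (-2)²*0.11111111
= 4*6.25 + 4*0.11111111 = 25.444444

25.444444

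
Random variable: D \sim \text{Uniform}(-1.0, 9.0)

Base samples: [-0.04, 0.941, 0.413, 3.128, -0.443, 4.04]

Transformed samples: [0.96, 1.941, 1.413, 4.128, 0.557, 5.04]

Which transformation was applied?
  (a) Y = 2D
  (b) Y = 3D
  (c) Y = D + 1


Checking option (c) Y = D + 1:
  D = -0.04 -> Y = 0.96 ✓
  D = 0.941 -> Y = 1.941 ✓
  D = 0.413 -> Y = 1.413 ✓
All samples match this transformation.

(c) D + 1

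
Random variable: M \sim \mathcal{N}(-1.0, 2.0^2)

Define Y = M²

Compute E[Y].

E[M²] = Var(M) + (E[M])² = 4 + 1 = 5

5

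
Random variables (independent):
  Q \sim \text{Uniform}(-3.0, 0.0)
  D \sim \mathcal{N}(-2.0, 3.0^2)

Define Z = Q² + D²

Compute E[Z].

E[Z] = E[Q²] + E[D²]
E[Q²] = Var(Q) + E[Q]² = 0.75 + 2.25 = 3
E[D²] = Var(D) + E[D]² = 9 + 4 = 13
E[Z] = 3 + 13 = 16

16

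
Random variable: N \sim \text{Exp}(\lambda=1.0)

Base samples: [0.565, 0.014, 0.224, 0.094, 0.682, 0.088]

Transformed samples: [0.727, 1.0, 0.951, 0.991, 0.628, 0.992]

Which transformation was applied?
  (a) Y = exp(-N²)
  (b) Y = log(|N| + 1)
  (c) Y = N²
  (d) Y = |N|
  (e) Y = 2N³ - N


Checking option (a) Y = exp(-N²):
  N = 0.565 -> Y = 0.727 ✓
  N = 0.014 -> Y = 1.0 ✓
  N = 0.224 -> Y = 0.951 ✓
All samples match this transformation.

(a) exp(-N²)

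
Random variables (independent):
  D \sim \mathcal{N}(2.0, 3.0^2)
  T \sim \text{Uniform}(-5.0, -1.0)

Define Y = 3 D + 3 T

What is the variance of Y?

For independent RVs: Var(aX + bY) = a²Var(X) + b²Var(Y)
Var(D) = 9
Var(T) = 1.3333333
Var(Y) = 3²*9 + 3²*1.3333333
= 9*9 + 9*1.3333333 = 93

93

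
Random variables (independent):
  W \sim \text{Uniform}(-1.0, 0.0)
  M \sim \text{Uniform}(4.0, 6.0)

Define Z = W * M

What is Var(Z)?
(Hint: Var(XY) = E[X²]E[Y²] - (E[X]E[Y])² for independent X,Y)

Var(XY) = E[X²]E[Y²] - (E[X]E[Y])²
E[W] = -0.5, Var(W) = 0.083333333
E[M] = 5, Var(M) = 0.33333333
E[W²] = 0.083333333 + (-0.5)² = 0.33333333
E[M²] = 0.33333333 + 5² = 25.333333
Var(Z) = 0.33333333*25.333333 - (-0.5*5)²
= 8.4444444 - 6.25 = 2.1944444

2.1944444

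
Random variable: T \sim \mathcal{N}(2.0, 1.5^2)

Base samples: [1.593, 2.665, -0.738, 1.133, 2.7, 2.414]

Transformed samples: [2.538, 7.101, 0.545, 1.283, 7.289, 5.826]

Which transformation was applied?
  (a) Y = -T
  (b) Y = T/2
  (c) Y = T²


Checking option (c) Y = T²:
  T = 1.593 -> Y = 2.538 ✓
  T = 2.665 -> Y = 7.101 ✓
  T = -0.738 -> Y = 0.545 ✓
All samples match this transformation.

(c) T²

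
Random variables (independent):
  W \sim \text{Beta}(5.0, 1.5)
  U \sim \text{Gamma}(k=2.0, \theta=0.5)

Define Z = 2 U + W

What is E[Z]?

E[Z] = 1*E[W] + 2*E[U]
E[W] = 0.76923077
E[U] = 1
E[Z] = 1*0.76923077 + 2*1 = 2.7692308

2.7692308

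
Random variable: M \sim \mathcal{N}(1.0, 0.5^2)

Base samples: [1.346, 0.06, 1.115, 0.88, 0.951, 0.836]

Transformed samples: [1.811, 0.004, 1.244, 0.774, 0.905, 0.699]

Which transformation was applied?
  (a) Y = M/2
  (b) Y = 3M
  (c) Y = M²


Checking option (c) Y = M²:
  M = 1.346 -> Y = 1.811 ✓
  M = 0.06 -> Y = 0.004 ✓
  M = 1.115 -> Y = 1.244 ✓
All samples match this transformation.

(c) M²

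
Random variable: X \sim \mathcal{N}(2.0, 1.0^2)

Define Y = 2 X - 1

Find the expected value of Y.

For Y = 2X - 1:
E[Y] = 2 * E[X] - 1
E[X] = 2.0 = 2
E[Y] = 2 * 2 - 1 = 3

3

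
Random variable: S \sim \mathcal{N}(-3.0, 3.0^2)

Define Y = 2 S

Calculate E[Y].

For Y = 2S:
E[Y] = 2 * E[S]
E[S] = -3.0 = -3
E[Y] = 2 * (-3) = -6

-6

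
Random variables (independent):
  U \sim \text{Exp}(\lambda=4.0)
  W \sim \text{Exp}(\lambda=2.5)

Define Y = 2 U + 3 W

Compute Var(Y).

For independent RVs: Var(aX + bY) = a²Var(X) + b²Var(Y)
Var(U) = 0.0625
Var(W) = 0.16
Var(Y) = 2²*0.0625 + 3²*0.16
= 4*0.0625 + 9*0.16 = 1.69

1.69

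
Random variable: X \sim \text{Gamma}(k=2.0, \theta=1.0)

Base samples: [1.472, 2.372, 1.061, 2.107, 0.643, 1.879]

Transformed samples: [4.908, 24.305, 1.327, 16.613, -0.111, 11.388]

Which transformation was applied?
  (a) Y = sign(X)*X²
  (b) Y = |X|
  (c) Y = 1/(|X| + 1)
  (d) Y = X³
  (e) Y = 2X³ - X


Checking option (e) Y = 2X³ - X:
  X = 1.472 -> Y = 4.908 ✓
  X = 2.372 -> Y = 24.305 ✓
  X = 1.061 -> Y = 1.327 ✓
All samples match this transformation.

(e) 2X³ - X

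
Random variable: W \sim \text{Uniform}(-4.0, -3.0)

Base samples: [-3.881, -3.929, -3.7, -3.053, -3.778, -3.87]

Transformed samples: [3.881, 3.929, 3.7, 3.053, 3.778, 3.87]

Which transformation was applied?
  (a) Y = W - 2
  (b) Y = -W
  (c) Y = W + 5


Checking option (b) Y = -W:
  W = -3.881 -> Y = 3.881 ✓
  W = -3.929 -> Y = 3.929 ✓
  W = -3.7 -> Y = 3.7 ✓
All samples match this transformation.

(b) -W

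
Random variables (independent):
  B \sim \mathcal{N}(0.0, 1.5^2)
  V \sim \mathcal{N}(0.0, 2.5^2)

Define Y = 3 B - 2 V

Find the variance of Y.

For independent RVs: Var(aX + bY) = a²Var(X) + b²Var(Y)
Var(B) = 2.25
Var(V) = 6.25
Var(Y) = 3²*2.25 + (-2)²*6.25
= 9*2.25 + 4*6.25 = 45.25

45.25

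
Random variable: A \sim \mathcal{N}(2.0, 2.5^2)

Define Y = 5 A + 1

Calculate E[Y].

For Y = 5A + 1:
E[Y] = 5 * E[A] + 1
E[A] = 2.0 = 2
E[Y] = 5 * 2 + 1 = 11

11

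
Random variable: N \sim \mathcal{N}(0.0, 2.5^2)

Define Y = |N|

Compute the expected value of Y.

For X ~ N(0, 2.5²), E[|X|] = sigma * sqrt(2/pi)
= 2.5 * sqrt(2/pi) = 1.9947114

1.9947114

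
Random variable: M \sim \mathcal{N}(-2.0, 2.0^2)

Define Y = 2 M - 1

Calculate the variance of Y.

For Y = aM + b: Var(Y) = a² * Var(M)
Var(M) = 2.0^2 = 4
Var(Y) = 2² * 4 = 4 * 4 = 16

16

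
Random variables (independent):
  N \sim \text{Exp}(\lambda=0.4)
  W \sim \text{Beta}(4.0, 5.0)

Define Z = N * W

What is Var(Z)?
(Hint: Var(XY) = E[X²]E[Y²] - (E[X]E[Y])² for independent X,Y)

Var(XY) = E[X²]E[Y²] - (E[X]E[Y])²
E[N] = 2.5, Var(N) = 6.25
E[W] = 0.44444444, Var(W) = 0.024691358
E[N²] = 6.25 + 2.5² = 12.5
E[W²] = 0.024691358 + 0.44444444² = 0.22222222
Var(Z) = 12.5*0.22222222 - (2.5*0.44444444)²
= 2.7777778 - 1.2345679 = 1.5432099

1.5432099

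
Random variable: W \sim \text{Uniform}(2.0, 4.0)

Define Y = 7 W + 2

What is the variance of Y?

For Y = aW + b: Var(Y) = a² * Var(W)
Var(W) = (4 - 2)^2/12 = 0.33333333
Var(Y) = 7² * 0.33333333 = 49 * 0.33333333 = 16.333333

16.333333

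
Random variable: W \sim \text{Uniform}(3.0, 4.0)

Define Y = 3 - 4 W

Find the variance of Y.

For Y = aW + b: Var(Y) = a² * Var(W)
Var(W) = (4 - 3)^2/12 = 0.083333333
Var(Y) = (-4)² * 0.083333333 = 16 * 0.083333333 = 1.3333333

1.3333333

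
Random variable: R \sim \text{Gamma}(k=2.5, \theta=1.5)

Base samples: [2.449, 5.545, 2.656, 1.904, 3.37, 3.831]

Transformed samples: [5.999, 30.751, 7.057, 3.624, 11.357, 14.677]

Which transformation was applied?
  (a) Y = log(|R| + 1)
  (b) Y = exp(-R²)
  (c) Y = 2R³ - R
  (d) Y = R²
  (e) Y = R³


Checking option (d) Y = R²:
  R = 2.449 -> Y = 5.999 ✓
  R = 5.545 -> Y = 30.751 ✓
  R = 2.656 -> Y = 7.057 ✓
All samples match this transformation.

(d) R²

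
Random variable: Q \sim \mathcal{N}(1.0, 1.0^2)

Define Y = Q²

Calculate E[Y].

E[Q²] = Var(Q) + (E[Q])² = 1 + 1 = 2

2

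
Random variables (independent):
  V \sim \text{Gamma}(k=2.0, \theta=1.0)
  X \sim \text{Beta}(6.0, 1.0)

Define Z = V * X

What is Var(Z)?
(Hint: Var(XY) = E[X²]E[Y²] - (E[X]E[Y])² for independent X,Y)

Var(XY) = E[X²]E[Y²] - (E[X]E[Y])²
E[V] = 2, Var(V) = 2
E[X] = 0.85714286, Var(X) = 0.015306122
E[V²] = 2 + 2² = 6
E[X²] = 0.015306122 + 0.85714286² = 0.75
Var(Z) = 6*0.75 - (2*0.85714286)²
= 4.5 - 2.9387755 = 1.5612245

1.5612245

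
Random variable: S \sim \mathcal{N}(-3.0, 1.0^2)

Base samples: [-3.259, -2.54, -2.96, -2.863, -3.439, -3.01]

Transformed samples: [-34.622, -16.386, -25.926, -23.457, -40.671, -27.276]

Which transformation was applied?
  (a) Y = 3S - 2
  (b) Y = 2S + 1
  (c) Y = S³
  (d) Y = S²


Checking option (c) Y = S³:
  S = -3.259 -> Y = -34.622 ✓
  S = -2.54 -> Y = -16.386 ✓
  S = -2.96 -> Y = -25.926 ✓
All samples match this transformation.

(c) S³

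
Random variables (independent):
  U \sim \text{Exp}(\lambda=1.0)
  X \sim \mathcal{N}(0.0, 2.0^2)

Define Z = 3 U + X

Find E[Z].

E[Z] = 3*E[U] + 1*E[X]
E[U] = 1
E[X] = 0
E[Z] = 3*1 + 1*0 = 3

3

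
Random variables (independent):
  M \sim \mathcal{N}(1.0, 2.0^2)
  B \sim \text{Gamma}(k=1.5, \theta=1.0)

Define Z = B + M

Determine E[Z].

E[Z] = 1*E[M] + 1*E[B]
E[M] = 1
E[B] = 1.5
E[Z] = 1*1 + 1*1.5 = 2.5

2.5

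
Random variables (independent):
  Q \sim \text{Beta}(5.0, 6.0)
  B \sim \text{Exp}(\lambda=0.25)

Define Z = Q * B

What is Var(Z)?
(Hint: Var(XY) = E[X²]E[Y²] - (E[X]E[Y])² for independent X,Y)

Var(XY) = E[X²]E[Y²] - (E[X]E[Y])²
E[Q] = 0.45454545, Var(Q) = 0.020661157
E[B] = 4, Var(B) = 16
E[Q²] = 0.020661157 + 0.45454545² = 0.22727273
E[B²] = 16 + 4² = 32
Var(Z) = 0.22727273*32 - (0.45454545*4)²
= 7.2727273 - 3.3057851 = 3.9669421

3.9669421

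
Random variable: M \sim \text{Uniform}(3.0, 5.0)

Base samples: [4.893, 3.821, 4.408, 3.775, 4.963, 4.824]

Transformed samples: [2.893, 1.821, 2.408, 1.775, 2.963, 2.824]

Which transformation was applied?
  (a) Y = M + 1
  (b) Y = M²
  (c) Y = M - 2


Checking option (c) Y = M - 2:
  M = 4.893 -> Y = 2.893 ✓
  M = 3.821 -> Y = 1.821 ✓
  M = 4.408 -> Y = 2.408 ✓
All samples match this transformation.

(c) M - 2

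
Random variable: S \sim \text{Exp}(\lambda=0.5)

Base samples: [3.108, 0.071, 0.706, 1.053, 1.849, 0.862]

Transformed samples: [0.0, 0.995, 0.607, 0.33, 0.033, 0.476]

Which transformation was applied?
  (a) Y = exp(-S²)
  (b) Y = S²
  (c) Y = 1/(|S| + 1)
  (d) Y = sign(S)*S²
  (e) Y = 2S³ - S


Checking option (a) Y = exp(-S²):
  S = 3.108 -> Y = 0.0 ✓
  S = 0.071 -> Y = 0.995 ✓
  S = 0.706 -> Y = 0.607 ✓
All samples match this transformation.

(a) exp(-S²)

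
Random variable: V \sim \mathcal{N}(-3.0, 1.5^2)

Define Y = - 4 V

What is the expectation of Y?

For Y = -4V:
E[Y] = -4 * E[V]
E[V] = -3.0 = -3
E[Y] = -4 * (-3) = 12

12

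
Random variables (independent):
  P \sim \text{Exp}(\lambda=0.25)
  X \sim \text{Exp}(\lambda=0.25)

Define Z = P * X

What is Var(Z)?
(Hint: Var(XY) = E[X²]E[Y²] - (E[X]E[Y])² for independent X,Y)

Var(XY) = E[X²]E[Y²] - (E[X]E[Y])²
E[P] = 4, Var(P) = 16
E[X] = 4, Var(X) = 16
E[P²] = 16 + 4² = 32
E[X²] = 16 + 4² = 32
Var(Z) = 32*32 - (4*4)²
= 1024 - 256 = 768

768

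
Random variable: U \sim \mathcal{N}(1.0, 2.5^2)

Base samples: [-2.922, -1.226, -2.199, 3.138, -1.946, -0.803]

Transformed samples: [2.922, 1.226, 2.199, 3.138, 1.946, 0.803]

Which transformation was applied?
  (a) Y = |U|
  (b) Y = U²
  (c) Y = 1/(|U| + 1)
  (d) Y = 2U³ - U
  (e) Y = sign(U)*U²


Checking option (a) Y = |U|:
  U = -2.922 -> Y = 2.922 ✓
  U = -1.226 -> Y = 1.226 ✓
  U = -2.199 -> Y = 2.199 ✓
All samples match this transformation.

(a) |U|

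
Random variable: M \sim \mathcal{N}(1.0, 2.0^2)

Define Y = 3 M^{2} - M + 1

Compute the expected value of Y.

E[Y] = 3*E[M²] - 1*E[M] + 1
E[M] = 1
E[M²] = Var(M) + (E[M])² = 4 + 1 = 5
E[Y] = 3*5 - 1*1 + 1 = 15

15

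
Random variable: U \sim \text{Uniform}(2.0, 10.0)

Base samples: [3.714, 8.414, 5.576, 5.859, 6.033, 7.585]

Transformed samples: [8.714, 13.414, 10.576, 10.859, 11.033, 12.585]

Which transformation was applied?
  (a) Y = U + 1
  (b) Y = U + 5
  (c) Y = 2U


Checking option (b) Y = U + 5:
  U = 3.714 -> Y = 8.714 ✓
  U = 8.414 -> Y = 13.414 ✓
  U = 5.576 -> Y = 10.576 ✓
All samples match this transformation.

(b) U + 5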